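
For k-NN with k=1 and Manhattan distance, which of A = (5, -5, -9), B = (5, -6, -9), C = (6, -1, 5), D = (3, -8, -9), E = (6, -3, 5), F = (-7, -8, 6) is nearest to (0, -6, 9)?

Distances: d(A) = 24, d(B) = 23, d(C) = 15, d(D) = 23, d(E) = 13, d(F) = 12. Nearest: F = (-7, -8, 6) with distance 12.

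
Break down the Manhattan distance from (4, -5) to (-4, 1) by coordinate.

Σ|x_i - y_i| = |4 - (-4)| + |-5 - 1| = 8 + 6 = 14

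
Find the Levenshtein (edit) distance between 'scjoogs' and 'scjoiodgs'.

Let D[i][j] be the edit distance between the first i characters of 'scjoogs' and the first j characters of 'scjoiodgs', with D[i][0] = i, D[0][j] = j, and D[i][j] = D[i-1][j-1] if the characters match, else 1 + min(D[i-1][j], D[i][j-1], D[i-1][j-1]). Filling the table (rows: prefixes of 'scjoogs', columns: prefixes of 'scjoiodgs'):
     ε  s  c  j  o  i  o  d  g  s
  ε  0  1  2  3  4  5  6  7  8  9
  s  1  0  1  2  3  4  5  6  7  8
  c  2  1  0  1  2  3  4  5  6  7
  j  3  2  1  0  1  2  3  4  5  6
  o  4  3  2  1  0  1  2  3  4  5
  o  5  4  3  2  1  1  1  2  3  4
  g  6  5  4  3  2  2  2  2  2  3
  s  7  6  5  4  3  3  3  3  3  2
The bottom-right entry gives D[7][9] = 2, so no sequence of fewer than 2 edits works. Backtracking through the table gives one optimal edit sequence (2 edits):
  scjoogs → scjoiogs (ins i @5)
  scjoiogs → scjoiodgs (ins d @7)
Edit distance = 2.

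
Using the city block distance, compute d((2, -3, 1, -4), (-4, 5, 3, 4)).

Σ|x_i - y_i| = |2 - (-4)| + |-3 - 5| + |1 - 3| + |-4 - 4| = 6 + 8 + 2 + 8 = 24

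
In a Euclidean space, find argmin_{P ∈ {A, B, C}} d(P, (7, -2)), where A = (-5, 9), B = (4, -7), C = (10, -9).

Distances: d(A) ≈ 16.2788, d(B) ≈ 5.831, d(C) ≈ 7.6158. Nearest: B = (4, -7) with distance 5.831.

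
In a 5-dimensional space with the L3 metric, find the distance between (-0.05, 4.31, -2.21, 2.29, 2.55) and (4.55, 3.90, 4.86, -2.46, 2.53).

(Σ|x_i - y_i|^3)^(1/3) = (|-0.05 - 4.55|^3 + |4.31 - 3.9|^3 + |-2.21 - 4.86|^3 + |2.29 - (-2.46)|^3 + |2.55 - 2.53|^3)^(1/3)
= (4.6^3 + 0.41^3 + 7.07^3 + 4.75^3 + 0.02^3)^(1/3) ≈ (97.336 + 0.0689 + 353.3932 + 107.1719 + 0)^(1/3) = (557.97)^(1/3) ≈ 8.2326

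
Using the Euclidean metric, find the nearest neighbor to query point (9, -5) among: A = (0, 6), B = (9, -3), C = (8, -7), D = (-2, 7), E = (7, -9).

Distances: d(A) ≈ 14.2127, d(B) = 2, d(C) ≈ 2.2361, d(D) ≈ 16.2788, d(E) ≈ 4.4721. Nearest: B = (9, -3) with distance 2.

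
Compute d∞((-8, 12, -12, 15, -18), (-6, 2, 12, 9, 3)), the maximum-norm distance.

max(|x_i - y_i|) = max(|-8 - (-6)|, |12 - 2|, |-12 - 12|, |15 - 9|, |-18 - 3|) = max(2, 10, 24, 6, 21) = 24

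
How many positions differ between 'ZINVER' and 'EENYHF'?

Differing positions: 1, 2, 4, 5, 6. Hamming distance = 5.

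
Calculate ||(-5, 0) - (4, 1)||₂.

√(Σ(x_i - y_i)²) = √((-5 - 4)² + (0 - 1)²)
= √((-9)² + (-1)²) = √(81 + 1) = √82 ≈ 9.0554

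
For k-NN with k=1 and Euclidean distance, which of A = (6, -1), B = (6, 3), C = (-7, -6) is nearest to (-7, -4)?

Distances: d(A) ≈ 13.3417, d(B) ≈ 14.7648, d(C) = 2. Nearest: C = (-7, -6) with distance 2.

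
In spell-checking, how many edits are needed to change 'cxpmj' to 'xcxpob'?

Let D[i][j] be the edit distance between the first i characters of 'cxpmj' and the first j characters of 'xcxpob', with D[i][0] = i, D[0][j] = j, and D[i][j] = D[i-1][j-1] if the characters match, else 1 + min(D[i-1][j], D[i][j-1], D[i-1][j-1]). Filling the table (rows: prefixes of 'cxpmj', columns: prefixes of 'xcxpob'):
     ε  x  c  x  p  o  b
  ε  0  1  2  3  4  5  6
  c  1  1  1  2  3  4  5
  x  2  1  2  1  2  3  4
  p  3  2  2  2  1  2  3
  m  4  3  3  3  2  2  3
  j  5  4  4  4  3  3  3
The bottom-right entry gives D[5][6] = 3, so no sequence of fewer than 3 edits works. Backtracking through the table gives one optimal edit sequence (3 edits):
  cxpmj → xcxpmj (ins x @1)
  xcxpmj → xcxpoj (sub m→o @5)
  xcxpoj → xcxpob (sub j→b @6)
Edit distance = 3.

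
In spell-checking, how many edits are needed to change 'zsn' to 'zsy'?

Let D[i][j] be the edit distance between the first i characters of 'zsn' and the first j characters of 'zsy', with D[i][0] = i, D[0][j] = j, and D[i][j] = D[i-1][j-1] if the characters match, else 1 + min(D[i-1][j], D[i][j-1], D[i-1][j-1]). Filling the table (rows: prefixes of 'zsn', columns: prefixes of 'zsy'):
     ε  z  s  y
  ε  0  1  2  3
  z  1  0  1  2
  s  2  1  0  1
  n  3  2  1  1
The bottom-right entry gives D[3][3] = 1, so no sequence of fewer than 1 edit works. Backtracking through the table gives one optimal edit sequence (1 edit):
  zsn → zsy (sub n→y @3)
Edit distance = 1.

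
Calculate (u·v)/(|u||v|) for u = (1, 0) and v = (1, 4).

With u = (1, 0), v = (1, 4):
u·v = 1·1 + 0·4 = 1 + 0 = 1.
|u| = √(1² + 0²) = √1, |v| = √(1² + 4²) = √17, so |u||v| = √(1·17) = √17.
cos θ = (u·v)/(|u||v|) = 1/√17 ≈ 0.2425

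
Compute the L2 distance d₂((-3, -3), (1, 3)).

√(Σ(x_i - y_i)²) = √((-3 - 1)² + (-3 - 3)²)
= √((-4)² + (-6)²) = √(16 + 36) = √52 ≈ 7.2111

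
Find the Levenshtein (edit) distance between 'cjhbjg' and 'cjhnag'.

Let D[i][j] be the edit distance between the first i characters of 'cjhbjg' and the first j characters of 'cjhnag', with D[i][0] = i, D[0][j] = j, and D[i][j] = D[i-1][j-1] if the characters match, else 1 + min(D[i-1][j], D[i][j-1], D[i-1][j-1]). Filling the table (rows: prefixes of 'cjhbjg', columns: prefixes of 'cjhnag'):
     ε  c  j  h  n  a  g
  ε  0  1  2  3  4  5  6
  c  1  0  1  2  3  4  5
  j  2  1  0  1  2  3  4
  h  3  2  1  0  1  2  3
  b  4  3  2  1  1  2  3
  j  5  4  3  2  2  2  3
  g  6  5  4  3  3  3  2
The bottom-right entry gives D[6][6] = 2, so no sequence of fewer than 2 edits works. Backtracking through the table gives one optimal edit sequence (2 edits):
  cjhbjg → cjhnjg (sub b→n @4)
  cjhnjg → cjhnag (sub j→a @5)
Edit distance = 2.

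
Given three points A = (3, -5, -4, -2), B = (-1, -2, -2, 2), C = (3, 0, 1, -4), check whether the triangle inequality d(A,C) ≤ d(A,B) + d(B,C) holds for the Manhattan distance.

d(A,B) = 4 + 3 + 2 + 4 = 13, d(B,C) = 4 + 2 + 3 + 6 = 15, d(A,C) = 0 + 5 + 5 + 2 = 12.
d(A,C) = 12 ≤ 13 + 15 = 28. Triangle inequality is satisfied.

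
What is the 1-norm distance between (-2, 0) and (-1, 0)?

Σ|x_i - y_i| = |-2 - (-1)| + |0 - 0| = 1 + 0 = 1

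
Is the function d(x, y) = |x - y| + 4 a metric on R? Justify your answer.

No. d fails identity of indiscernibles (specifically d(x,x) = 0): d(3, 3) = |3 - 3| + 4 = 0 + 4 = 4 ≠ 0.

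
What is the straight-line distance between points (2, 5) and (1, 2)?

√(Σ(x_i - y_i)²) = √((2 - 1)² + (5 - 2)²)
= √(1² + 3²) = √(1 + 9) = √10 ≈ 3.1623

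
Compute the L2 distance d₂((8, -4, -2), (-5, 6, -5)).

√(Σ(x_i - y_i)²) = √((8 - (-5))² + (-4 - 6)² + (-2 - (-5))²)
= √(13² + (-10)² + 3²) = √(169 + 100 + 9) = √278 ≈ 16.6733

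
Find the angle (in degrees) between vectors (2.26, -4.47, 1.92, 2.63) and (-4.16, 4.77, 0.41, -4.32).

With u = (2.26, -4.47, 1.92, 2.63), v = (-4.16, 4.77, 0.41, -4.32):
u·v = 2.26·(-4.16) + (-4.47)·4.77 + 1.92·0.41 + 2.63·(-4.32) = (-9.4016) + (-21.3219) + 0.7872 + (-11.3616) = -41.2979.
|u| = √(2.26² + (-4.47)² + 1.92² + 2.63²) = √(5.1076 + 19.9809 + 3.6864 + 6.9169) = √35.6918, |v| = √((-4.16)² + 4.77² + 0.41² + (-4.32)²) = √(17.3056 + 22.7529 + 0.1681 + 18.6624) = √58.889.
cos θ = (u·v)/(|u||v|) = -41.2979/(√35.6918·√58.889) ≈ -0.900796
θ = arccos(-0.900796) ≈ 154.26°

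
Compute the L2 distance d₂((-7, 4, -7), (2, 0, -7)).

√(Σ(x_i - y_i)²) = √((-7 - 2)² + (4 - 0)² + (-7 - (-7))²)
= √((-9)² + 4² + 0²) = √(81 + 16 + 0) = √97 ≈ 9.8489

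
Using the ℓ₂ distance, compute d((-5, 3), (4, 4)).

(Σ|x_i - y_i|^2)^(1/2) = (|-5 - 4|^2 + |3 - 4|^2)^(1/2)
= (9^2 + 1^2)^(1/2) = (81 + 1)^(1/2) = (82)^(1/2) ≈ 9.0554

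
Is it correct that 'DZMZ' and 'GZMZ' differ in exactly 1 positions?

Differing positions: 1. Hamming distance = 1, so the claim is true.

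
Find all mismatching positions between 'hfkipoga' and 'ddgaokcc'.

Differing positions: 1, 2, 3, 4, 5, 6, 7, 8. Hamming distance = 8.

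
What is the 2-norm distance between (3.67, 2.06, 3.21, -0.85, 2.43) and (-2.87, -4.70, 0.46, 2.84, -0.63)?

(Σ|x_i - y_i|^2)^(1/2) = (|3.67 - (-2.87)|^2 + |2.06 - (-4.7)|^2 + |3.21 - 0.46|^2 + |-0.85 - 2.84|^2 + |2.43 - (-0.63)|^2)^(1/2)
= (6.54^2 + 6.76^2 + 2.75^2 + 3.69^2 + 3.06^2)^(1/2) = (42.7716 + 45.6976 + 7.5625 + 13.6161 + 9.3636)^(1/2) = (119.0114)^(1/2) ≈ 10.9092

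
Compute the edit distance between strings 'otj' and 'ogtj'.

Let D[i][j] be the edit distance between the first i characters of 'otj' and the first j characters of 'ogtj', with D[i][0] = i, D[0][j] = j, and D[i][j] = D[i-1][j-1] if the characters match, else 1 + min(D[i-1][j], D[i][j-1], D[i-1][j-1]). Filling the table (rows: prefixes of 'otj', columns: prefixes of 'ogtj'):
     ε  o  g  t  j
  ε  0  1  2  3  4
  o  1  0  1  2  3
  t  2  1  1  1  2
  j  3  2  2  2  1
The bottom-right entry gives D[3][4] = 1, so no sequence of fewer than 1 edit works. Backtracking through the table gives one optimal edit sequence (1 edit):
  otj → ogtj (ins g @2)
Edit distance = 1.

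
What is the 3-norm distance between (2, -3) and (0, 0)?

(Σ|x_i - y_i|^3)^(1/3) = (|2 - 0|^3 + |-3 - 0|^3)^(1/3)
= (2^3 + 3^3)^(1/3) = (8 + 27)^(1/3) = (35)^(1/3) ≈ 3.2711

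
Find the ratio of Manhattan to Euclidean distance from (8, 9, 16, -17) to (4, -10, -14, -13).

L1 = |8 - 4| + |9 - (-10)| + |16 - (-14)| + |-17 - (-13)| = 4 + 19 + 30 + 4 = 57
L2 = √(4² + 19² + 30² + 4²) = √1293 ≈ 35.9583
L1 ≥ L2 always (equality iff movement is along one axis); L1 > L2 here.
Ratio L1/L2 = 57/√1293 ≈ 1.5852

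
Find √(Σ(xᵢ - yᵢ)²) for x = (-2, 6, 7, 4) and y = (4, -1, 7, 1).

√(Σ(x_i - y_i)²) = √((-2 - 4)² + (6 - (-1))² + (7 - 7)² + (4 - 1)²)
= √((-6)² + 7² + 0² + 3²) = √(36 + 49 + 0 + 9) = √94 ≈ 9.6954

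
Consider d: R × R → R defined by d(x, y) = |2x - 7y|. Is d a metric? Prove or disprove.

No. d fails symmetry: d(6, 3) = |2·6 - 7·3| = |-9| = 9, but d(3, 6) = |2·3 - 7·6| = |-36| = 36. Since 9 ≠ 36, d(x,y) ≠ d(y,x) in general.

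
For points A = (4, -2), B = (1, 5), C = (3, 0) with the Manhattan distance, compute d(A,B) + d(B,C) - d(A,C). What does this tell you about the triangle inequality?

d(A,B) = 3 + 7 = 10, d(B,C) = 2 + 5 = 7, d(A,C) = 1 + 2 = 3.
d(A,B) + d(B,C) - d(A,C) = 10 + 7 - 3 = 17 - 3 = 14. This is ≥ 0, so the triangle inequality holds for these points.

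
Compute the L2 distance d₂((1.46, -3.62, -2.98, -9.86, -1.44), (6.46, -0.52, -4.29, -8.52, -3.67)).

√(Σ(x_i - y_i)²) = √((1.46 - 6.46)² + (-3.62 - (-0.52))² + (-2.98 - (-4.29))² + (-9.86 - (-8.52))² + (-1.44 - (-3.67))²)
= √((-5)² + (-3.1)² + 1.31² + (-1.34)² + 2.23²) = √(25 + 9.61 + 1.7161 + 1.7956 + 4.9729) = √43.0946 ≈ 6.5646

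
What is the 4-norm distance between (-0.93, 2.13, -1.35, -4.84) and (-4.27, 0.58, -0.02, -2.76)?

(Σ|x_i - y_i|^4)^(1/4) = (|-0.93 - (-4.27)|^4 + |2.13 - 0.58|^4 + |-1.35 - (-0.02)|^4 + |-4.84 - (-2.76)|^4)^(1/4)
= (3.34^4 + 1.55^4 + 1.33^4 + 2.08^4)^(1/4) ≈ (124.4474 + 5.772 + 3.129 + 18.7177)^(1/4) = (152.0661)^(1/4) ≈ 3.5116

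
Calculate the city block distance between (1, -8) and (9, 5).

Σ|x_i - y_i| = |1 - 9| + |-8 - 5| = 8 + 13 = 21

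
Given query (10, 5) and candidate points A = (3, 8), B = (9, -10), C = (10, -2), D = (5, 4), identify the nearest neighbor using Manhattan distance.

Distances: d(A) = 10, d(B) = 16, d(C) = 7, d(D) = 6. Nearest: D = (5, 4) with distance 6.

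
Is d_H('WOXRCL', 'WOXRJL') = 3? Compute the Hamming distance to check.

Differing positions: 5. Hamming distance = 1, so the claim that d_H = 3 is false.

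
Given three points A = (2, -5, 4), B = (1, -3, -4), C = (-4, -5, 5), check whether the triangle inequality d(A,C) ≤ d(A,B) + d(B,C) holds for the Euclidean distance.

d(A,B) = √(1² + 2² + 8²) = √69 ≈ 8.3066, d(B,C) = √(5² + 2² + 9²) = √110 ≈ 10.4881, d(A,C) = √(6² + 0² + 1²) = √37 ≈ 6.0828.
d(A,C) ≈ 6.0828 ≤ 8.3066 + 10.4881 = 18.7947. Triangle inequality is satisfied.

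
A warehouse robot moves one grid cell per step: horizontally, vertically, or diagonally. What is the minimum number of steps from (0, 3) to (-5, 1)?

max(|x_i - y_i|) = max(|0 - (-5)|, |3 - 1|) = max(5, 2) = 5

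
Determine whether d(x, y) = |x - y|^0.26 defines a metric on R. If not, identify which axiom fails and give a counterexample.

Yes. With 0 < p = 0.26 ≤ 1, d(x,y) = |x-y|^0.26 is a metric on R. Non-negativity and symmetry are immediate; |x-y|^0.26 = 0 ⟺ |x-y| = 0 ⟺ x = y. For the triangle inequality, the function t ↦ t^0.26 is subadditive on [0,∞) when p ≤ 1, so |x-z|^0.26 ≤ (|x-y| + |y-z|)^0.26 ≤ |x-y|^0.26 + |y-z|^0.26.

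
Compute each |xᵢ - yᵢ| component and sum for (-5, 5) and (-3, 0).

Σ|x_i - y_i| = |-5 - (-3)| + |5 - 0| = 2 + 5 = 7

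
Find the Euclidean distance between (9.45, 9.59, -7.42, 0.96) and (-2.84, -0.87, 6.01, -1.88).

√(Σ(x_i - y_i)²) = √((9.45 - (-2.84))² + (9.59 - (-0.87))² + (-7.42 - 6.01)² + (0.96 - (-1.88))²)
= √(12.29² + 10.46² + (-13.43)² + 2.84²) = √(151.0441 + 109.4116 + 180.3649 + 8.0656) = √448.8862 ≈ 21.1869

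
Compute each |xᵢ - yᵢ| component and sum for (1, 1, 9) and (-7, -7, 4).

Σ|x_i - y_i| = |1 - (-7)| + |1 - (-7)| + |9 - 4| = 8 + 8 + 5 = 21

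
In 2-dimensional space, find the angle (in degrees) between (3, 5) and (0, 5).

With u = (3, 5), v = (0, 5):
u·v = 3·0 + 5·5 = 0 + 25 = 25.
|u| = √(3² + 5²) = √34, |v| = √(0² + 5²) = √25, so |u||v| = √(34·25) = √850.
cos θ = (u·v)/(|u||v|) = 25/√850 ≈ 0.857493
θ = arccos(0.857493) ≈ 30.96°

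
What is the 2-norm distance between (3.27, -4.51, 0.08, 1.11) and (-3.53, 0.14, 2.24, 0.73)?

(Σ|x_i - y_i|^2)^(1/2) = (|3.27 - (-3.53)|^2 + |-4.51 - 0.14|^2 + |0.08 - 2.24|^2 + |1.11 - 0.73|^2)^(1/2)
= (6.8^2 + 4.65^2 + 2.16^2 + 0.38^2)^(1/2) = (46.24 + 21.6225 + 4.6656 + 0.1444)^(1/2) = (72.6725)^(1/2) ≈ 8.5248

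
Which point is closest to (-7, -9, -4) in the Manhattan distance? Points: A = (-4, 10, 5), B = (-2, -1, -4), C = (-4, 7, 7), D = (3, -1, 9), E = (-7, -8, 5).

Distances: d(A) = 31, d(B) = 13, d(C) = 30, d(D) = 31, d(E) = 10. Nearest: E = (-7, -8, 5) with distance 10.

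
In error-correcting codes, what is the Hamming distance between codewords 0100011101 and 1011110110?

Differing positions: 1, 2, 3, 4, 5, 7, 9, 10. Hamming distance = 8.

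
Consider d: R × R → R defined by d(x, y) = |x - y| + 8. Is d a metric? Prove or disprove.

No. d fails identity of indiscernibles (specifically d(x,x) = 0): d(-8, -8) = |-8 - (-8)| + 8 = 0 + 8 = 8 ≠ 0.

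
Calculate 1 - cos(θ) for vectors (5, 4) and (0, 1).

With u = (5, 4), v = (0, 1):
u·v = 5·0 + 4·1 = 0 + 4 = 4.
|u| = √(5² + 4²) = √41, |v| = √(0² + 1²) = √1, so |u||v| = √(41·1) = √41.
cos θ = (u·v)/(|u||v|) = 4/√41 ≈ 0.6247
Cosine distance = 1 - cos θ ≈ 1 - 0.6247 = 0.3753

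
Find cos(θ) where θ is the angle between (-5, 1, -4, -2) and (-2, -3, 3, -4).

With u = (-5, 1, -4, -2), v = (-2, -3, 3, -4):
u·v = (-5)·(-2) + 1·(-3) + (-4)·3 + (-2)·(-4) = 10 + (-3) + (-12) + 8 = 3.
|u| = √((-5)² + 1² + (-4)² + (-2)²) = √46, |v| = √((-2)² + (-3)² + 3² + (-4)²) = √38, so |u||v| = √(46·38) = √1748.
cos θ = (u·v)/(|u||v|) = 3/√1748 ≈ 0.0718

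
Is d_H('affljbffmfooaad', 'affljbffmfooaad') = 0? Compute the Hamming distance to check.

Differing positions: none. Hamming distance = 0, so the claim is true.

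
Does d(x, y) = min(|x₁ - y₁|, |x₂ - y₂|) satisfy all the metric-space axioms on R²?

No. d fails identity of indiscernibles: take x = (-4, 0) and y = (-4, 9). Then d(x,y) = min(|-4 - (-4)|, |0 - 9|) = min(0, 9) = 0, yet x ≠ y.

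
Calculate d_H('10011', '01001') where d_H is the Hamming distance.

Differing positions: 1, 2, 4. Hamming distance = 3.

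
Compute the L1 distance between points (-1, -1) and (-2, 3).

Σ|x_i - y_i| = |-1 - (-2)| + |-1 - 3| = 1 + 4 = 5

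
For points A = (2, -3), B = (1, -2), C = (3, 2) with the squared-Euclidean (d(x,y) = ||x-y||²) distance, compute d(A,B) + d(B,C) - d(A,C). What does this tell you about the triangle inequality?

d(A,B) = 1² + 1² = 2, d(B,C) = 2² + 4² = 20, d(A,C) = 1² + 5² = 26.
d(A,B) + d(B,C) - d(A,C) = 2 + 20 - 26 = 22 - 26 = -4. This is < 0, so the triangle inequality FAILS for these points (squared-Euclidean is not a metric).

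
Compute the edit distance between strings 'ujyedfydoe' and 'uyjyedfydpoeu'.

Let D[i][j] be the edit distance between the first i characters of 'ujyedfydoe' and the first j characters of 'uyjyedfydpoeu', with D[i][0] = i, D[0][j] = j, and D[i][j] = D[i-1][j-1] if the characters match, else 1 + min(D[i-1][j], D[i][j-1], D[i-1][j-1]). Filling the table (rows: prefixes of 'ujyedfydoe', columns: prefixes of 'uyjyedfydpoeu'):
     ε  u  y  j  y  e  d  f  y  d  p  o  e  u
  ε  0  1  2  3  4  5  6  7  8  9 10 11 12 13
  u  1  0  1  2  3  4  5  6  7  8  9 10 11 12
  j  2  1  1  1  2  3  4  5  6  7  8  9 10 11
  y  3  2  1  2  1  2  3  4  5  6  7  8  9 10
  e  4  3  2  2  2  1  2  3  4  5  6  7  8  9
  d  5  4  3  3  3  2  1  2  3  4  5  6  7  8
  f  6  5  4  4  4  3  2  1  2  3  4  5  6  7
  y  7  6  5  5  4  4  3  2  1  2  3  4  5  6
  d  8  7  6  6  5  5  4  3  2  1  2  3  4  5
  o  9  8  7  7  6  6  5  4  3  2  2  2  3  4
  e 10  9  8  8  7  6  6  5  4  3  3  3  2  3
The bottom-right entry gives D[10][13] = 3, so no sequence of fewer than 3 edits works. Backtracking through the table gives one optimal edit sequence (3 edits):
  ujyedfydoe → uyjyedfydoe (ins y @2)
  uyjyedfydoe → uyjyedfydpoe (ins p @10)
  uyjyedfydpoe → uyjyedfydpoeu (ins u @13)
Edit distance = 3.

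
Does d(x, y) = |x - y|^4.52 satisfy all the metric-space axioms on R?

No. d(x,y) = |x-y|^4.52 fails the triangle inequality since p = 4.52 > 1. Counterexample: x = 4, y = 13, z = 15. d(x,z) = |4 - 15|^4.52 = 11^4.52 ≈ 50944.2223, but d(x,y) + d(y,z) = 9^4.52 + 2^4.52 ≈ 20567.246 + 22.9433 = 20590.1893. Since 50944.2223 > 20590.1893, the triangle inequality is violated.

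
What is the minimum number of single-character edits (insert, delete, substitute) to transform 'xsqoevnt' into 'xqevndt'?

Let D[i][j] be the edit distance between the first i characters of 'xsqoevnt' and the first j characters of 'xqevndt', with D[i][0] = i, D[0][j] = j, and D[i][j] = D[i-1][j-1] if the characters match, else 1 + min(D[i-1][j], D[i][j-1], D[i-1][j-1]). Filling the table (rows: prefixes of 'xsqoevnt', columns: prefixes of 'xqevndt'):
     ε  x  q  e  v  n  d  t
  ε  0  1  2  3  4  5  6  7
  x  1  0  1  2  3  4  5  6
  s  2  1  1  2  3  4  5  6
  q  3  2  1  2  3  4  5  6
  o  4  3  2  2  3  4  5  6
  e  5  4  3  2  3  4  5  6
  v  6  5  4  3  2  3  4  5
  n  7  6  5  4  3  2  3  4
  t  8  7  6  5  4  3  3  3
The bottom-right entry gives D[8][7] = 3, so no sequence of fewer than 3 edits works. Backtracking through the table gives one optimal edit sequence (3 edits):
  xsqoevnt → xqoevnt (del s @2)
  xqoevnt → xqevnt (del o @3)
  xqevnt → xqevndt (ins d @6)
Edit distance = 3.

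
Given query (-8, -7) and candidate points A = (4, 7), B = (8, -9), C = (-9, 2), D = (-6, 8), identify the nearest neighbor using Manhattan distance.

Distances: d(A) = 26, d(B) = 18, d(C) = 10, d(D) = 17. Nearest: C = (-9, 2) with distance 10.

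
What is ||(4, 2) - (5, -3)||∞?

max(|x_i - y_i|) = max(|4 - 5|, |2 - (-3)|) = max(1, 5) = 5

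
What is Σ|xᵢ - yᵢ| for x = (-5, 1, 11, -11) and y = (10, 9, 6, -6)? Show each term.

Σ|x_i - y_i| = |-5 - 10| + |1 - 9| + |11 - 6| + |-11 - (-6)| = 15 + 8 + 5 + 5 = 33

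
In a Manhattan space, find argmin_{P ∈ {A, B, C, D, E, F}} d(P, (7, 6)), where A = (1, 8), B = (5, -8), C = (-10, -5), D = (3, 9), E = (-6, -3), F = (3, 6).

Distances: d(A) = 8, d(B) = 16, d(C) = 28, d(D) = 7, d(E) = 22, d(F) = 4. Nearest: F = (3, 6) with distance 4.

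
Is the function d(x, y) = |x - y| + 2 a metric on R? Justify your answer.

No. d fails identity of indiscernibles (specifically d(x,x) = 0): d(5, 5) = |5 - 5| + 2 = 0 + 2 = 2 ≠ 0.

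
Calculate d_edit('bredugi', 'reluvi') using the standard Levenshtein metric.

Let D[i][j] be the edit distance between the first i characters of 'bredugi' and the first j characters of 'reluvi', with D[i][0] = i, D[0][j] = j, and D[i][j] = D[i-1][j-1] if the characters match, else 1 + min(D[i-1][j], D[i][j-1], D[i-1][j-1]). Filling the table (rows: prefixes of 'bredugi', columns: prefixes of 'reluvi'):
     ε  r  e  l  u  v  i
  ε  0  1  2  3  4  5  6
  b  1  1  2  3  4  5  6
  r  2  1  2  3  4  5  6
  e  3  2  1  2  3  4  5
  d  4  3  2  2  3  4  5
  u  5  4  3  3  2  3  4
  g  6  5  4  4  3  3  4
  i  7  6  5  5  4  4  3
The bottom-right entry gives D[7][6] = 3, so no sequence of fewer than 3 edits works. Backtracking through the table gives one optimal edit sequence (3 edits):
  bredugi → redugi (del b @1)
  redugi → relugi (sub d→l @3)
  relugi → reluvi (sub g→v @5)
Edit distance = 3.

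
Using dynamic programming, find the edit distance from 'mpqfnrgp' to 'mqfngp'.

Let D[i][j] be the edit distance between the first i characters of 'mpqfnrgp' and the first j characters of 'mqfngp', with D[i][0] = i, D[0][j] = j, and D[i][j] = D[i-1][j-1] if the characters match, else 1 + min(D[i-1][j], D[i][j-1], D[i-1][j-1]). Filling the table (rows: prefixes of 'mpqfnrgp', columns: prefixes of 'mqfngp'):
     ε  m  q  f  n  g  p
  ε  0  1  2  3  4  5  6
  m  1  0  1  2  3  4  5
  p  2  1  1  2  3  4  4
  q  3  2  1  2  3  4  5
  f  4  3  2  1  2  3  4
  n  5  4  3  2  1  2  3
  r  6  5  4  3  2  2  3
  g  7  6  5  4  3  2  3
  p  8  7  6  5  4  3  2
The bottom-right entry gives D[8][6] = 2, so no sequence of fewer than 2 edits works. Backtracking through the table gives one optimal edit sequence (2 edits):
  mpqfnrgp → mqfnrgp (del p @2)
  mqfnrgp → mqfngp (del r @5)
Edit distance = 2.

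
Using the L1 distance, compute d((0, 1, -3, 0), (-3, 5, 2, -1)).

Σ|x_i - y_i| = |0 - (-3)| + |1 - 5| + |-3 - 2| + |0 - (-1)| = 3 + 4 + 5 + 1 = 13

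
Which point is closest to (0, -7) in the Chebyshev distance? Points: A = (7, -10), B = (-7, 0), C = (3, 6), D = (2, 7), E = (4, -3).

Distances: d(A) = 7, d(B) = 7, d(C) = 13, d(D) = 14, d(E) = 4. Nearest: E = (4, -3) with distance 4.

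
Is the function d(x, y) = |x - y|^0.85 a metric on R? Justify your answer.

Yes. With 0 < p = 0.85 ≤ 1, d(x,y) = |x-y|^0.85 is a metric on R. Non-negativity and symmetry are immediate; |x-y|^0.85 = 0 ⟺ |x-y| = 0 ⟺ x = y. For the triangle inequality, the function t ↦ t^0.85 is subadditive on [0,∞) when p ≤ 1, so |x-z|^0.85 ≤ (|x-y| + |y-z|)^0.85 ≤ |x-y|^0.85 + |y-z|^0.85.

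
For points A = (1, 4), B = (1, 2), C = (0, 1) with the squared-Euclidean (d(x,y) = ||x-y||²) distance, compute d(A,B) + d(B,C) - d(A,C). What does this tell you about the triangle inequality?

d(A,B) = 0² + 2² = 4, d(B,C) = 1² + 1² = 2, d(A,C) = 1² + 3² = 10.
d(A,B) + d(B,C) - d(A,C) = 4 + 2 - 10 = 6 - 10 = -4. This is < 0, so the triangle inequality FAILS for these points (squared-Euclidean is not a metric).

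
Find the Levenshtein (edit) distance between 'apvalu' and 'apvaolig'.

Let D[i][j] be the edit distance between the first i characters of 'apvalu' and the first j characters of 'apvaolig', with D[i][0] = i, D[0][j] = j, and D[i][j] = D[i-1][j-1] if the characters match, else 1 + min(D[i-1][j], D[i][j-1], D[i-1][j-1]). Filling the table (rows: prefixes of 'apvalu', columns: prefixes of 'apvaolig'):
     ε  a  p  v  a  o  l  i  g
  ε  0  1  2  3  4  5  6  7  8
  a  1  0  1  2  3  4  5  6  7
  p  2  1  0  1  2  3  4  5  6
  v  3  2  1  0  1  2  3  4  5
  a  4  3  2  1  0  1  2  3  4
  l  5  4  3  2  1  1  1  2  3
  u  6  5  4  3  2  2  2  2  3
The bottom-right entry gives D[6][8] = 3, so no sequence of fewer than 3 edits works. Backtracking through the table gives one optimal edit sequence (3 edits):
  apvalu → apvaolu (ins o @5)
  apvaolu → apvaoliu (ins i @7)
  apvaoliu → apvaolig (sub u→g @8)
Edit distance = 3.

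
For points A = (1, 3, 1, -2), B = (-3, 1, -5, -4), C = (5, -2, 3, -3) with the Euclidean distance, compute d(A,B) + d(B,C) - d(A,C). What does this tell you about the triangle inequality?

d(A,B) = √(4² + 2² + 6² + 2²) = √60 ≈ 7.746, d(B,C) = √(8² + 3² + 8² + 1²) = √138 ≈ 11.7473, d(A,C) = √(4² + 5² + 2² + 1²) = √46 ≈ 6.7823.
d(A,B) + d(B,C) - d(A,C) = 7.746 + 11.7473 - 6.7823 = 19.4933 - 6.7823 = 12.711 (to 4 decimal places). This is ≥ 0, so the triangle inequality holds for these points.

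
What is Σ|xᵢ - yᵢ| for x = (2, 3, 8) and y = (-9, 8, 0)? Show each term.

Σ|x_i - y_i| = |2 - (-9)| + |3 - 8| + |8 - 0| = 11 + 5 + 8 = 24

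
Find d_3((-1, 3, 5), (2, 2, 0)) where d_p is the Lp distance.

(Σ|x_i - y_i|^3)^(1/3) = (|-1 - 2|^3 + |3 - 2|^3 + |5 - 0|^3)^(1/3)
= (3^3 + 1^3 + 5^3)^(1/3) = (27 + 1 + 125)^(1/3) = (153)^(1/3) ≈ 5.3485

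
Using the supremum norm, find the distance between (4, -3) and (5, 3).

max(|x_i - y_i|) = max(|4 - 5|, |-3 - 3|) = max(1, 6) = 6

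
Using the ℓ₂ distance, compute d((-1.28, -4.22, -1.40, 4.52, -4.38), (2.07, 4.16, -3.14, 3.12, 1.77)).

(Σ|x_i - y_i|^2)^(1/2) = (|-1.28 - 2.07|^2 + |-4.22 - 4.16|^2 + |-1.4 - (-3.14)|^2 + |4.52 - 3.12|^2 + |-4.38 - 1.77|^2)^(1/2)
= (3.35^2 + 8.38^2 + 1.74^2 + 1.4^2 + 6.15^2)^(1/2) = (11.2225 + 70.2244 + 3.0276 + 1.96 + 37.8225)^(1/2) = (124.257)^(1/2) ≈ 11.1471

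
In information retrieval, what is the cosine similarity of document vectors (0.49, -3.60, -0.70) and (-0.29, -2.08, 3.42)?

With u = (0.49, -3.60, -0.70), v = (-0.29, -2.08, 3.42):
u·v = 0.49·(-0.29) + (-3.6)·(-2.08) + (-0.7)·3.42 = (-0.1421) + 7.488 + (-2.394) = 4.9519.
|u| = √(0.49² + (-3.6)² + (-0.7)²) = √(0.2401 + 12.96 + 0.49) = √13.6901, |v| = √((-0.29)² + (-2.08)² + 3.42²) = √(0.0841 + 4.3264 + 11.6964) = √16.1069.
cos θ = (u·v)/(|u||v|) = 4.9519/(√13.6901·√16.1069) ≈ 0.3335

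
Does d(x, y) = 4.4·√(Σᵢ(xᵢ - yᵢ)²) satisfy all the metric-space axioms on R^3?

Yes. The L2 (Euclidean) norm induces a metric on R^3, and multiplying a metric by a positive constant 4.4 > 0 preserves all four axioms: non-negativity (4.4·||x-y|| ≥ 0), identity (4.4·||x-y|| = 0 ⟺ ||x-y|| = 0 ⟺ x = y), symmetry (||x-y|| = ||y-x||), and the triangle inequality (4.4·||x-z|| ≤ 4.4·||x-y|| + 4.4·||y-z||). So d is a metric.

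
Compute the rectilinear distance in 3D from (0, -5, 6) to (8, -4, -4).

Σ|x_i - y_i| = |0 - 8| + |-5 - (-4)| + |6 - (-4)| = 8 + 1 + 10 = 19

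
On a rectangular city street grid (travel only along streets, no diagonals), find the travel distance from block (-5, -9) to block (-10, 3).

Σ|x_i - y_i| = |-5 - (-10)| + |-9 - 3| = 5 + 12 = 17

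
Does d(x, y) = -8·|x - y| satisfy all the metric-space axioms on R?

No. With c = -8 < 0, d fails non-negativity: d(1, 9) = -8·|1 - 9| = -8·8 = -64 < 0.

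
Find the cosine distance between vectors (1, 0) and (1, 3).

With u = (1, 0), v = (1, 3):
u·v = 1·1 + 0·3 = 1 + 0 = 1.
|u| = √(1² + 0²) = √1, |v| = √(1² + 3²) = √10, so |u||v| = √(1·10) = √10.
cos θ = (u·v)/(|u||v|) = 1/√10 ≈ 0.3162
Cosine distance = 1 - cos θ ≈ 1 - 0.3162 = 0.6838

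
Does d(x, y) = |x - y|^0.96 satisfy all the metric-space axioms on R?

Yes. With 0 < p = 0.96 ≤ 1, d(x,y) = |x-y|^0.96 is a metric on R. Non-negativity and symmetry are immediate; |x-y|^0.96 = 0 ⟺ |x-y| = 0 ⟺ x = y. For the triangle inequality, the function t ↦ t^0.96 is subadditive on [0,∞) when p ≤ 1, so |x-z|^0.96 ≤ (|x-y| + |y-z|)^0.96 ≤ |x-y|^0.96 + |y-z|^0.96.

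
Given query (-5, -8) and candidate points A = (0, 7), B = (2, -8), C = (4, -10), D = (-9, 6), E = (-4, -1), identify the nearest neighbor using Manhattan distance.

Distances: d(A) = 20, d(B) = 7, d(C) = 11, d(D) = 18, d(E) = 8. Nearest: B = (2, -8) with distance 7.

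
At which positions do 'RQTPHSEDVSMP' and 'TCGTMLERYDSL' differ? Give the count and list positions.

Differing positions: 1, 2, 3, 4, 5, 6, 8, 9, 10, 11, 12. Hamming distance = 11.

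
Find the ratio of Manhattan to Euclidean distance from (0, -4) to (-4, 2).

L1 = |0 - (-4)| + |-4 - 2| = 4 + 6 = 10
L2 = √(4² + 6²) = √52 ≈ 7.2111
L1 ≥ L2 always (equality iff movement is along one axis); L1 > L2 here.
Ratio L1/L2 = 10/√52 ≈ 1.3868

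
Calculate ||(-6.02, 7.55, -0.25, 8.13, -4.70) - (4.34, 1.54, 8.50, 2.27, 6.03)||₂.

√(Σ(x_i - y_i)²) = √((-6.02 - 4.34)² + (7.55 - 1.54)² + (-0.25 - 8.5)² + (8.13 - 2.27)² + (-4.7 - 6.03)²)
= √((-10.36)² + 6.01² + (-8.75)² + 5.86² + (-10.73)²) = √(107.3296 + 36.1201 + 76.5625 + 34.3396 + 115.1329) = √369.4847 ≈ 19.222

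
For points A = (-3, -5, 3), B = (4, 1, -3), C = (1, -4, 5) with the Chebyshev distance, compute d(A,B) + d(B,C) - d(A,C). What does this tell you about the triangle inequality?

d(A,B) = max(7, 6, 6) = 7, d(B,C) = max(3, 5, 8) = 8, d(A,C) = max(4, 1, 2) = 4.
d(A,B) + d(B,C) - d(A,C) = 7 + 8 - 4 = 15 - 4 = 11. This is ≥ 0, so the triangle inequality holds for these points.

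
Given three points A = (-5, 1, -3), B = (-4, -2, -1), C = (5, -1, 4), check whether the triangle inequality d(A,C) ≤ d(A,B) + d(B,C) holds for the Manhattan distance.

d(A,B) = 1 + 3 + 2 = 6, d(B,C) = 9 + 1 + 5 = 15, d(A,C) = 10 + 2 + 7 = 19.
d(A,C) = 19 ≤ 6 + 15 = 21. Triangle inequality is satisfied.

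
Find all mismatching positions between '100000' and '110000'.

Differing positions: 2. Hamming distance = 1.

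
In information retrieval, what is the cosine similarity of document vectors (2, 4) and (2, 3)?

With u = (2, 4), v = (2, 3):
u·v = 2·2 + 4·3 = 4 + 12 = 16.
|u| = √(2² + 4²) = √20, |v| = √(2² + 3²) = √13, so |u||v| = √(20·13) = √260.
cos θ = (u·v)/(|u||v|) = 16/√260 ≈ 0.9923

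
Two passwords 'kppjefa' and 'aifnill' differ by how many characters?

Differing positions: 1, 2, 3, 4, 5, 6, 7. Hamming distance = 7.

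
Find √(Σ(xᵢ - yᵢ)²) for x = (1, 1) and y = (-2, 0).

√(Σ(x_i - y_i)²) = √((1 - (-2))² + (1 - 0)²)
= √(3² + 1²) = √(9 + 1) = √10 ≈ 3.1623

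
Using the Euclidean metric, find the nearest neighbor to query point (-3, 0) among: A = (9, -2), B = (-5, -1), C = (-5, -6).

Distances: d(A) ≈ 12.1655, d(B) ≈ 2.2361, d(C) ≈ 6.3246. Nearest: B = (-5, -1) with distance 2.2361.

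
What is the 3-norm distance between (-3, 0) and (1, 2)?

(Σ|x_i - y_i|^3)^(1/3) = (|-3 - 1|^3 + |0 - 2|^3)^(1/3)
= (4^3 + 2^3)^(1/3) = (64 + 8)^(1/3) = (72)^(1/3) ≈ 4.1602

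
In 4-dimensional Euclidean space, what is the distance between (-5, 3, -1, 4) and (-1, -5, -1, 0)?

√(Σ(x_i - y_i)²) = √((-5 - (-1))² + (3 - (-5))² + (-1 - (-1))² + (4 - 0)²)
= √((-4)² + 8² + 0² + 4²) = √(16 + 64 + 0 + 16) = √96 ≈ 9.798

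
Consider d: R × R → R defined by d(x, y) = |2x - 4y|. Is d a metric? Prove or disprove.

No. d fails symmetry: d(8, 6) = |2·8 - 4·6| = |-8| = 8, but d(6, 8) = |2·6 - 4·8| = |-20| = 20. Since 8 ≠ 20, d(x,y) ≠ d(y,x) in general.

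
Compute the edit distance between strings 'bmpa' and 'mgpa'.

Let D[i][j] be the edit distance between the first i characters of 'bmpa' and the first j characters of 'mgpa', with D[i][0] = i, D[0][j] = j, and D[i][j] = D[i-1][j-1] if the characters match, else 1 + min(D[i-1][j], D[i][j-1], D[i-1][j-1]). Filling the table (rows: prefixes of 'bmpa', columns: prefixes of 'mgpa'):
     ε  m  g  p  a
  ε  0  1  2  3  4
  b  1  1  2  3  4
  m  2  1  2  3  4
  p  3  2  2  2  3
  a  4  3  3  3  2
The bottom-right entry gives D[4][4] = 2, so no sequence of fewer than 2 edits works. Backtracking through the table gives one optimal edit sequence (2 edits):
  bmpa → mmpa (sub b→m @1)
  mmpa → mgpa (sub m→g @2)
Edit distance = 2.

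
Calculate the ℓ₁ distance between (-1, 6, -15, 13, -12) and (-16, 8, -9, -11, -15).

Σ|x_i - y_i| = |-1 - (-16)| + |6 - 8| + |-15 - (-9)| + |13 - (-11)| + |-12 - (-15)| = 15 + 2 + 6 + 24 + 3 = 50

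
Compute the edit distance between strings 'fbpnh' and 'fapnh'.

Let D[i][j] be the edit distance between the first i characters of 'fbpnh' and the first j characters of 'fapnh', with D[i][0] = i, D[0][j] = j, and D[i][j] = D[i-1][j-1] if the characters match, else 1 + min(D[i-1][j], D[i][j-1], D[i-1][j-1]). Filling the table (rows: prefixes of 'fbpnh', columns: prefixes of 'fapnh'):
     ε  f  a  p  n  h
  ε  0  1  2  3  4  5
  f  1  0  1  2  3  4
  b  2  1  1  2  3  4
  p  3  2  2  1  2  3
  n  4  3  3  2  1  2
  h  5  4  4  3  2  1
The bottom-right entry gives D[5][5] = 1, so no sequence of fewer than 1 edit works. Backtracking through the table gives one optimal edit sequence (1 edit):
  fbpnh → fapnh (sub b→a @2)
Edit distance = 1.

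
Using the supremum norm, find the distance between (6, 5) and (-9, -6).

max(|x_i - y_i|) = max(|6 - (-9)|, |5 - (-6)|) = max(15, 11) = 15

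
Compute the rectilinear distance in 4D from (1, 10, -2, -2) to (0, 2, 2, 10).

Σ|x_i - y_i| = |1 - 0| + |10 - 2| + |-2 - 2| + |-2 - 10| = 1 + 8 + 4 + 12 = 25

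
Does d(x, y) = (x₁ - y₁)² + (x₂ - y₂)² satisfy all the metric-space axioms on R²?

No. The squared Euclidean distance fails the triangle inequality. Counterexample: x = (0, 0), y = (5, 2), z = (10, 4). d(x,z) = 10² + 4² = 116, but d(x,y) + d(y,z) = (5² + 2²) + (5² + 2²) = 29 + 29 = 58. Since 116 > 58, the triangle inequality is violated. (Note: √d, the ordinary Euclidean distance, IS a metric.)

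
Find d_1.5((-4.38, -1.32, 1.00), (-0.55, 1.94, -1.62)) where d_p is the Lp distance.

(Σ|x_i - y_i|^1.5)^(1/1.5) = (|-4.38 - (-0.55)|^1.5 + |-1.32 - 1.94|^1.5 + |1 - (-1.62)|^1.5)^(1/1.5)
= (3.83^1.5 + 3.26^1.5 + 2.62^1.5)^(1/1.5) ≈ (7.4955 + 5.8861 + 4.2408)^(1/1.5) = (17.6224)^(1/1.5) ≈ 6.7719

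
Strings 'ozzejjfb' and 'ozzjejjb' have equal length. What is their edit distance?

Let D[i][j] be the edit distance between the first i characters of 'ozzejjfb' and the first j characters of 'ozzjejjb', with D[i][0] = i, D[0][j] = j, and D[i][j] = D[i-1][j-1] if the characters match, else 1 + min(D[i-1][j], D[i][j-1], D[i-1][j-1]). Filling the table (rows: prefixes of 'ozzejjfb', columns: prefixes of 'ozzjejjb'):
     ε  o  z  z  j  e  j  j  b
  ε  0  1  2  3  4  5  6  7  8
  o  1  0  1  2  3  4  5  6  7
  z  2  1  0  1  2  3  4  5  6
  z  3  2  1  0  1  2  3  4  5
  e  4  3  2  1  1  1  2  3  4
  j  5  4  3  2  1  2  1  2  3
  j  6  5  4  3  2  2  2  1  2
  f  7  6  5  4  3  3  3  2  2
  b  8  7  6  5  4  4  4  3  2
The bottom-right entry gives D[8][8] = 2, so no sequence of fewer than 2 edits works. Backtracking through the table gives one optimal edit sequence (2 edits):
  ozzejjfb → ozzjejjfb (ins j @4)
  ozzjejjfb → ozzjejjb (del f @8)
Edit distance = 2.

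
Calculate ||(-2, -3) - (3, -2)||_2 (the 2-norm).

(Σ|x_i - y_i|^2)^(1/2) = (|-2 - 3|^2 + |-3 - (-2)|^2)^(1/2)
= (5^2 + 1^2)^(1/2) = (25 + 1)^(1/2) = (26)^(1/2) ≈ 5.099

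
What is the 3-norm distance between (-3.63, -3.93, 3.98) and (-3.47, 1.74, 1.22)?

(Σ|x_i - y_i|^3)^(1/3) = (|-3.63 - (-3.47)|^3 + |-3.93 - 1.74|^3 + |3.98 - 1.22|^3)^(1/3)
= (0.16^3 + 5.67^3 + 2.76^3)^(1/3) ≈ (0.0041 + 182.2843 + 21.0246)^(1/3) = (203.313)^(1/3) ≈ 5.8801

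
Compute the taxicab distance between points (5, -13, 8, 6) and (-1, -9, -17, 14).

Σ|x_i - y_i| = |5 - (-1)| + |-13 - (-9)| + |8 - (-17)| + |6 - 14| = 6 + 4 + 25 + 8 = 43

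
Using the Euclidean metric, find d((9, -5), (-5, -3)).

√(Σ(x_i - y_i)²) = √((9 - (-5))² + (-5 - (-3))²)
= √(14² + (-2)²) = √(196 + 4) = √200 ≈ 14.1421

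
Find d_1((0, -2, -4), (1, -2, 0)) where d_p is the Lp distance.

Σ|x_i - y_i| = |0 - 1| + |-2 - (-2)| + |-4 - 0| = 1 + 0 + 4 = 5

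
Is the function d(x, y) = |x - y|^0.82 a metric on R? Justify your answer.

Yes. With 0 < p = 0.82 ≤ 1, d(x,y) = |x-y|^0.82 is a metric on R. Non-negativity and symmetry are immediate; |x-y|^0.82 = 0 ⟺ |x-y| = 0 ⟺ x = y. For the triangle inequality, the function t ↦ t^0.82 is subadditive on [0,∞) when p ≤ 1, so |x-z|^0.82 ≤ (|x-y| + |y-z|)^0.82 ≤ |x-y|^0.82 + |y-z|^0.82.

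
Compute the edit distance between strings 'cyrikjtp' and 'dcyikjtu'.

Let D[i][j] be the edit distance between the first i characters of 'cyrikjtp' and the first j characters of 'dcyikjtu', with D[i][0] = i, D[0][j] = j, and D[i][j] = D[i-1][j-1] if the characters match, else 1 + min(D[i-1][j], D[i][j-1], D[i-1][j-1]). Filling the table (rows: prefixes of 'cyrikjtp', columns: prefixes of 'dcyikjtu'):
     ε  d  c  y  i  k  j  t  u
  ε  0  1  2  3  4  5  6  7  8
  c  1  1  1  2  3  4  5  6  7
  y  2  2  2  1  2  3  4  5  6
  r  3  3  3  2  2  3  4  5  6
  i  4  4  4  3  2  3  4  5  6
  k  5  5  5  4  3  2  3  4  5
  j  6  6  6  5  4  3  2  3  4
  t  7  7  7  6  5  4  3  2  3
  p  8  8  8  7  6  5  4  3  3
The bottom-right entry gives D[8][8] = 3, so no sequence of fewer than 3 edits works. Backtracking through the table gives one optimal edit sequence (3 edits):
  cyrikjtp → dcyrikjtp (ins d @1)
  dcyrikjtp → dcyikjtp (del r @4)
  dcyikjtp → dcyikjtu (sub p→u @8)
Edit distance = 3.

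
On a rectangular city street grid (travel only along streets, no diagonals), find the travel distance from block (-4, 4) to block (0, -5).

Σ|x_i - y_i| = |-4 - 0| + |4 - (-5)| = 4 + 9 = 13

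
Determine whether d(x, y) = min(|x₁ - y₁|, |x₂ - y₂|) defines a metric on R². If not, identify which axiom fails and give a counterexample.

No. d fails identity of indiscernibles: take x = (4, 0) and y = (4, 2). Then d(x,y) = min(|4 - 4|, |0 - 2|) = min(0, 2) = 0, yet x ≠ y.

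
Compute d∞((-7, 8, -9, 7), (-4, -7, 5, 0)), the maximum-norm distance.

max(|x_i - y_i|) = max(|-7 - (-4)|, |8 - (-7)|, |-9 - 5|, |7 - 0|) = max(3, 15, 14, 7) = 15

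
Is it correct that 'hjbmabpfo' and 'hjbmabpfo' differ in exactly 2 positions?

Differing positions: none. Hamming distance = 0, so the claim that d_H = 2 is false.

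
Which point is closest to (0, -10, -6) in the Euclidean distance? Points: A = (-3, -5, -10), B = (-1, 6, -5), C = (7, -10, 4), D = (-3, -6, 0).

Distances: d(A) ≈ 7.0711, d(B) ≈ 16.0624, d(C) ≈ 12.2066, d(D) ≈ 7.8102. Nearest: A = (-3, -5, -10) with distance 7.0711.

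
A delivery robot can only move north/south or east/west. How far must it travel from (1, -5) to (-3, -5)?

Σ|x_i - y_i| = |1 - (-3)| + |-5 - (-5)| = 4 + 0 = 4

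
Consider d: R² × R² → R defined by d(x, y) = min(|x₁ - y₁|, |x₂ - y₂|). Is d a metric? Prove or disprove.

No. d fails identity of indiscernibles: take x = (5, 0) and y = (5, 4). Then d(x,y) = min(|5 - 5|, |0 - 4|) = min(0, 4) = 0, yet x ≠ y.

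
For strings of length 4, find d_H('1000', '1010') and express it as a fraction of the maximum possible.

Differing positions: 3. Hamming distance = 1. The maximum possible Hamming distance for length-4 strings is 4, so d_H/4 = 1/4 = 0.25.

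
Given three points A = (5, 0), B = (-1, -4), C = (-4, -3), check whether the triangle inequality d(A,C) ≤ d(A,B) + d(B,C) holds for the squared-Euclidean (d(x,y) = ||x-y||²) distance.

d(A,B) = 6² + 4² = 52, d(B,C) = 3² + 1² = 10, d(A,C) = 9² + 3² = 90.
d(A,C) = 90 > 52 + 10 = 62. Triangle inequality is VIOLATED. (Squared-Euclidean is not a metric — this is a counterexample.)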